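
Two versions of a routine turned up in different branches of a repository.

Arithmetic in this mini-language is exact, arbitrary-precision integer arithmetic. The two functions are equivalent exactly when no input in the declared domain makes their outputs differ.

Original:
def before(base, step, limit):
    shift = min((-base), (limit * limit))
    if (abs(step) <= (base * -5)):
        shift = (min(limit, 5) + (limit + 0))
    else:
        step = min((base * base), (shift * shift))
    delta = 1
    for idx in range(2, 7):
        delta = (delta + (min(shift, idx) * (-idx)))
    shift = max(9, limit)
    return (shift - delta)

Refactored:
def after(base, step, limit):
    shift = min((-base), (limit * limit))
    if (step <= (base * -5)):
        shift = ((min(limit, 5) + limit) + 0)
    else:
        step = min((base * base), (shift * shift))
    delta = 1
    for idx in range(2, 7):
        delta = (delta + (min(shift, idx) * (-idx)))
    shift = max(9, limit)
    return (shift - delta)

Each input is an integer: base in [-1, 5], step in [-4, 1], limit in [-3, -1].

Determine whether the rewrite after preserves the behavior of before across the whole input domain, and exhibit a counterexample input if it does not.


Not equivalent: base=0, step=-4, limit=-3 separates them (8 vs -112).
before: shift becomes 0; next (abs(step) <= (base * -5)) evaluates to false; next step becomes 0; next delta becomes 1; next at idx=2:; next delta becomes 1; next at idx=3:; next delta becomes 1; next at idx=4:; next delta becomes 1; next at idx=5:; next delta becomes 1; next at idx=6:; next delta becomes 1; next shift becomes 9; next final value 8
after: shift becomes 0; next (step <= (base * -5)) evaluates to true; next shift becomes -6; next delta becomes 1; next at idx=2:; next delta becomes 13; next at idx=3:; next delta becomes 31; next at idx=4:; next delta becomes 55; next at idx=5:; next delta becomes 85; next at idx=6:; next delta becomes 121; next shift becomes 9; next final value -112
verdict: not equivalent; witness: base=0, step=-4, limit=-3


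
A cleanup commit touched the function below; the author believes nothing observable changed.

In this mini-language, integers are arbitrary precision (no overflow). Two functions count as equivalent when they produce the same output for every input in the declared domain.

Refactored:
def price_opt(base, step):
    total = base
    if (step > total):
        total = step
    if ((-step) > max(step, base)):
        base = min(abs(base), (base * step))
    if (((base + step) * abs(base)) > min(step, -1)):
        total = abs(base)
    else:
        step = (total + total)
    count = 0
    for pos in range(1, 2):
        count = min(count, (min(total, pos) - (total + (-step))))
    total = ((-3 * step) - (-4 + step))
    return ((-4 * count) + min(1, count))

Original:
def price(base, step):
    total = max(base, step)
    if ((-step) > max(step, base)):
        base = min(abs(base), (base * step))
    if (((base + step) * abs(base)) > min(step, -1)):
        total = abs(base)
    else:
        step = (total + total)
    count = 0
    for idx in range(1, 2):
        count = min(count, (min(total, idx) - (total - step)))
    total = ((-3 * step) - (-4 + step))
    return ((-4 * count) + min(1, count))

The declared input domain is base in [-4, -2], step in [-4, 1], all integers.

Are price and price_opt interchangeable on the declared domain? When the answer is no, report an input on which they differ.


The two versions differ — the changes include statement counts differ; also branching structure differs; also comparison usage differs; also local variable names differ; also min/max/abs usage differs; also arithmetic usage differs.
Spot check at base=-4, step=-1 — price: total := -1 | ((-step) > max(step, base)): true | base := 4 | (((base + step) * abs(base)) > min(step, -1)): true | total := 4 | count := 0 | iter idx=1: | count := -4 | total := 8 | result 12. price_opt: total := -4 | (step > total): true | total := -1 | ((-step) > max(step, base)): true | base := 4 | (((base + step) * abs(base)) > min(step, -1)): true | total := 4 | count := 0 | iter pos=1: | count := -4 | total := 8 | result 12. Both give 12.
Across all 18 domain points the two functions coincide.
verdict: equivalent


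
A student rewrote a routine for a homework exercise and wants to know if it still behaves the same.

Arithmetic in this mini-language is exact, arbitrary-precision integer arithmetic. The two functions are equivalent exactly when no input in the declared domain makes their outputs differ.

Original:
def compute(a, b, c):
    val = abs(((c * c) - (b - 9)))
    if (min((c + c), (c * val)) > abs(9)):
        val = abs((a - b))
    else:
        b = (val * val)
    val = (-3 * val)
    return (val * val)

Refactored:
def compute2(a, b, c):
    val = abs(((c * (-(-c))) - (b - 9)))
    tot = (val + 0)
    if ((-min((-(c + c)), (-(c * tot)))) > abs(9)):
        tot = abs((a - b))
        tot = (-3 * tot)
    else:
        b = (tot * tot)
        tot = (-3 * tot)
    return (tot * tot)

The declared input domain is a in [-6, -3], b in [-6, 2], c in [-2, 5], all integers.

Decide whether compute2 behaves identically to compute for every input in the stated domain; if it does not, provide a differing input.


Input a=-6, b=-6, c=1: 2304 from compute versus 0 from compute2.
verdict: not equivalent; witness: a=-6, b=-6, c=1


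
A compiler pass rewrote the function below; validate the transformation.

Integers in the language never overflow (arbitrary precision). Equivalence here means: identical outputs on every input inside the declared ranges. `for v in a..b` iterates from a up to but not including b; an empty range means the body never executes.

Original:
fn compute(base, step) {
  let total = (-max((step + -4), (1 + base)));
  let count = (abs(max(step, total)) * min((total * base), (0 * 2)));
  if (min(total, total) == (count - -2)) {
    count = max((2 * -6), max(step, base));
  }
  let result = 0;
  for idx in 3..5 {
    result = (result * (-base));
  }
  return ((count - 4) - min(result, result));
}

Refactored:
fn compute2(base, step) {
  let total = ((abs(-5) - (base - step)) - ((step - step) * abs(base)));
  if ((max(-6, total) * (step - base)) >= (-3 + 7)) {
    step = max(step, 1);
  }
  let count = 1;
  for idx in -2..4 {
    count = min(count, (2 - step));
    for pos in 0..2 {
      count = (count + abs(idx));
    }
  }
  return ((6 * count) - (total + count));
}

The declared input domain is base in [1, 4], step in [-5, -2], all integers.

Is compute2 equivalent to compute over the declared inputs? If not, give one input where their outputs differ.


These are not equivalent — on base=1, step=-5 the outputs split (-3 vs 36).
compute: total := -2 | count := -4 | (min(total, total) == (count - -2)): true | count := 1 | result := 0 | iter idx=3: | result := 0 | iter idx=4: | result := 0 | result -3
compute2: total := -1 | ((max(-6, total) * (step - base)) >= (-3 + 7)): true | step := 1 | count := 1 | iter idx=-2: | count := 1 | iter pos=0: | count := 3 | iter pos=1: | count := 5 | iter idx=-1: | count := 1 | iter pos=0: | count := 2 | iter pos=1: | count := 3 | iter idx=0: | count := 1 | iter pos=0: | count := 1 | iter pos=1: | count := 1 | iter idx=1: | count := 1 | iter pos=0: | count := 2 | iter pos=1: | count := 3 | iter idx=2: | count := 1 | iter pos=0: | count := 3 | iter pos=1: | count := 5 | iter idx=3: | count := 1 | iter pos=0: | count := 4 | iter pos=1: | count := 7 | result 36
verdict: not equivalent; witness: base=1, step=-5


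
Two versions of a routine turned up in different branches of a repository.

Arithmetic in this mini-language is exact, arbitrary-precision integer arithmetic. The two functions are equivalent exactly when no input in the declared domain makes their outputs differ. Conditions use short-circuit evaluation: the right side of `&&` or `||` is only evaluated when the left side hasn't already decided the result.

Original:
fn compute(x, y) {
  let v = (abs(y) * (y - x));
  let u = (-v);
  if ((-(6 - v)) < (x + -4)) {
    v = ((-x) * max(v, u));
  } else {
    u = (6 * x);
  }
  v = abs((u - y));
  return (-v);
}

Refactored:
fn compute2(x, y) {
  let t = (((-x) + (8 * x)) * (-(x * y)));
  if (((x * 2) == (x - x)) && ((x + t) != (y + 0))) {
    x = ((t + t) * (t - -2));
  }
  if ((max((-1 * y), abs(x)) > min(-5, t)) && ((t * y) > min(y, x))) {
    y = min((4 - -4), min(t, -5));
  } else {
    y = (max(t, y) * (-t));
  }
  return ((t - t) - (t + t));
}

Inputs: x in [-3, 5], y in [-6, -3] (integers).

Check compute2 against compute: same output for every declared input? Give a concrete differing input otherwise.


Take x=-3, y=-6.
compute: v=-18, then u=18, then ((-(6 - v)) < (x + -4)) is true, then v=54, then v=24, then returns -24
compute2: t=378, then (((x * 2) == (x - x)) && ((x + t) != (y + 0))) is false, then ((max((-1 * y), abs(x)) > min(-5, t)) && ((t * y) > min(y, x))) is false, then y=-142884, then returns -756
-24 and -756 differ, so these are not the same function on this domain.
verdict: not equivalent; witness: x=-3, y=-6


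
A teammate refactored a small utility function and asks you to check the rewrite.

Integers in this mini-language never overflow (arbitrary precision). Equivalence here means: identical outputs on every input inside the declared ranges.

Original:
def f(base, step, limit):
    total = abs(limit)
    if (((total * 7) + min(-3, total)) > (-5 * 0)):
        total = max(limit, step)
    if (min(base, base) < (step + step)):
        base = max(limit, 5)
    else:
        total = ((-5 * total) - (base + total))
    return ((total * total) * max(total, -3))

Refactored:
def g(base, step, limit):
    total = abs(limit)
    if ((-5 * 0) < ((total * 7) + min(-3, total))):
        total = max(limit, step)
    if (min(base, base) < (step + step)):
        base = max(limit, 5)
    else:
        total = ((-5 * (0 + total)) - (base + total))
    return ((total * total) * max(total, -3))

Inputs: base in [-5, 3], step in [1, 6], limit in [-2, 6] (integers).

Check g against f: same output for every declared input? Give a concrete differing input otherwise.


Equivalent — the differences include constant usage differs; and comparison usage differs; and arithmetic usage differs, yet no declared input distinguishes the two.
Tracing base=-1, step=5, limit=2: f: total becomes 2; next (((total * 7) + min(-3, total)) > (-5 * 0)) evaluates to true; next total becomes 5; next (min(base, base) < (step + step)) evaluates to true; next base becomes 5; next final value 125 | g: total becomes 2; next ((-5 * 0) < ((total * 7) + min(-3, total))) evaluates to true; next total becomes 5; next (min(base, base) < (step + step)) evaluates to true; next base becomes 5; next final value 125 — matching result 125.
An exhaustive pass over the 486 declared inputs shows identical outputs.
verdict: equivalent


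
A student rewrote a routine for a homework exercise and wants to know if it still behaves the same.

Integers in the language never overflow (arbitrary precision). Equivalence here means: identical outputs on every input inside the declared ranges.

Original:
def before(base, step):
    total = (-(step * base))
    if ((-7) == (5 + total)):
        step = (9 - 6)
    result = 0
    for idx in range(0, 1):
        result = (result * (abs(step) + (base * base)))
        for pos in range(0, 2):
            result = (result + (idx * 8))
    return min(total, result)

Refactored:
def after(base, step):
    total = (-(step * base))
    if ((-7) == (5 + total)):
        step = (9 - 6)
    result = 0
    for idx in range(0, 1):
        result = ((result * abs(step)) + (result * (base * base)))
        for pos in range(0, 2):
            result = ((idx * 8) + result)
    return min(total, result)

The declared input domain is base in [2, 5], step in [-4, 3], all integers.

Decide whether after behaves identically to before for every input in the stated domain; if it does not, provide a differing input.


Although arithmetic usage differs, 32/32 inputs agree.
verdict: equivalent


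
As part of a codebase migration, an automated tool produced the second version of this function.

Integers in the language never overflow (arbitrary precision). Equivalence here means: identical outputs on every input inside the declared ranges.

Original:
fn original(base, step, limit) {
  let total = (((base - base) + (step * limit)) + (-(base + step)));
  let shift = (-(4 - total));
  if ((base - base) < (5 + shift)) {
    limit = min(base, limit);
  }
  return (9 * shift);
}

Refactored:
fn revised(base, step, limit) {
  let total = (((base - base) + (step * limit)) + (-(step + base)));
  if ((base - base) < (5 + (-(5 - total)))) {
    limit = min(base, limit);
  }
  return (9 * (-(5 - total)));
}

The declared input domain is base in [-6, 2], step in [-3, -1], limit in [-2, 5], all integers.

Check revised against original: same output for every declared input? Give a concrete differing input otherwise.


There is a counterexample at base=-6, step=-3, limit=-2: 99 on one side, 90 on the other.
original: total becomes 15; next shift becomes 11; next ((base - base) < (5 + shift)) evaluates to true; next limit becomes -6; next final value 99
revised: total becomes 15; next ((base - base) < (5 + (-(5 - total)))) evaluates to true; next limit becomes -6; next final value 90
verdict: not equivalent; witness: base=-6, step=-3, limit=-2


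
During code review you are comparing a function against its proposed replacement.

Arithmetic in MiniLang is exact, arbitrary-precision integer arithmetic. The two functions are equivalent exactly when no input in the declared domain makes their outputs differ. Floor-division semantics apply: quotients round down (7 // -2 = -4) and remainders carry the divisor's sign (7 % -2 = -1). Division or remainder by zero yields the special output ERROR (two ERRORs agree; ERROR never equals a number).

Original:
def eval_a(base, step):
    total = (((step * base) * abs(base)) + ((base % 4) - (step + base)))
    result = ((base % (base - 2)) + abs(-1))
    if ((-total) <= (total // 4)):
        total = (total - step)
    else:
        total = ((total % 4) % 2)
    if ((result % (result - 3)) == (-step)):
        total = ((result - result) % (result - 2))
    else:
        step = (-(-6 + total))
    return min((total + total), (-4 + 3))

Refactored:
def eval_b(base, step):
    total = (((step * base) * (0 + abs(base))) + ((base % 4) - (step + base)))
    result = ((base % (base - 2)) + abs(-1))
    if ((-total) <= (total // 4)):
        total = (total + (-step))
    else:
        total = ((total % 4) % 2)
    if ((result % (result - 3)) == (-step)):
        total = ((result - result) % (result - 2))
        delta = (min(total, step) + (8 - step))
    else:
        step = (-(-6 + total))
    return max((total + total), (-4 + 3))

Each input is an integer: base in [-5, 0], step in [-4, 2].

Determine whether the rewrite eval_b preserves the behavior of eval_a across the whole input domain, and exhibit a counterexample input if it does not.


Consider the input base=-5, step=-4.
eval_a: total becomes 112; next result becomes -4; next ((-total) <= (total // 4)) evaluates to true; next total becomes 116; next ((result % (result - 3)) == (-step)) evaluates to false; next step becomes -110; next final value -1
eval_b: total becomes 112; next result becomes -4; next ((-total) <= (total // 4)) evaluates to true; next total becomes 116; next ((result % (result - 3)) == (-step)) evaluates to false; next step becomes -110; next final value 232
-1 vs 232 — the two versions disagree here.
verdict: not equivalent; witness: base=-5, step=-4


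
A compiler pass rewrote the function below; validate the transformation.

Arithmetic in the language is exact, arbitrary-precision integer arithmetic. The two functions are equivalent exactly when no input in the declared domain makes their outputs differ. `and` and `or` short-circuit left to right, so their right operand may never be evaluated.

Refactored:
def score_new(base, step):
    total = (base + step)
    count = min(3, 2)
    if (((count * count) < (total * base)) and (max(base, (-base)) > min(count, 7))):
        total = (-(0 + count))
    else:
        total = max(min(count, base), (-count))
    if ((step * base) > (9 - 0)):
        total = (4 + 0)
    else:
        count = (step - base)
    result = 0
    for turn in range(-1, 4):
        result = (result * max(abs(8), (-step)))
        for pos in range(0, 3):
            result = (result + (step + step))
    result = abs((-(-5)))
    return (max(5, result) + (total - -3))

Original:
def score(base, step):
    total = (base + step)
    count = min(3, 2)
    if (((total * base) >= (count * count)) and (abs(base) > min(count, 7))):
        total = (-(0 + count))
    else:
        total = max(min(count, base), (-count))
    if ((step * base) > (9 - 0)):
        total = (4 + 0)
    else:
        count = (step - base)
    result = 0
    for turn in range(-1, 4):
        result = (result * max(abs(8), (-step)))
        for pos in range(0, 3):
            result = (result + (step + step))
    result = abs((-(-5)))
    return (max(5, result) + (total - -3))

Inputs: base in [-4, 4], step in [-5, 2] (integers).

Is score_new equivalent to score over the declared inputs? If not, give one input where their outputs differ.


The rewrite breaks on base=4, step=-3, where the results are 6 and 10.
score: total=1, then count=2, then (((total * base) >= (count * count)) and (abs(base) > min(count, 7))) is true, then total=-2, then ((step * base) > (9 - 0)) is false, then count=-7, then result=0, then (turn=-1), then result=0, then (pos=0), then result=-6, then (pos=1), then result=-12, then (pos=2), then result=-18, then (turn=0), then result=-144, then (pos=0), then result=-150, then (pos=1), then result=-156, then (pos=2), then result=-162, then (turn=1), then result=-1296, then (pos=0), then result=-1302, then (pos=1), then result=-1308, then (pos=2), then result=-1314, then (turn=2), then result=-10512, then (pos=0), then result=-10518, then (pos=1), then result=-10524, then (pos=2), then result=-10530, then (turn=3), then result=-84240, then (pos=0), then result=-84246, then (pos=1), then result=-84252, then (pos=2), then result=-84258, then result=5, then returns 6
score_new: total=1, then count=2, then (((count * count) < (total * base)) and (max(base, (-base)) > min(count, 7))) is false, then total=2, then ((step * base) > (9 - 0)) is false, then count=-7, then result=0, then (turn=-1), then result=0, then (pos=0), then result=-6, then (pos=1), then result=-12, then (pos=2), then result=-18, then (turn=0), then result=-144, then (pos=0), then result=-150, then (pos=1), then result=-156, then (pos=2), then result=-162, then (turn=1), then result=-1296, then (pos=0), then result=-1302, then (pos=1), then result=-1308, then (pos=2), then result=-1314, then (turn=2), then result=-10512, then (pos=0), then result=-10518, then (pos=1), then result=-10524, then (pos=2), then result=-10530, then (turn=3), then result=-84240, then (pos=0), then result=-84246, then (pos=1), then result=-84252, then (pos=2), then result=-84258, then result=5, then returns 10
verdict: not equivalent; witness: base=4, step=-3


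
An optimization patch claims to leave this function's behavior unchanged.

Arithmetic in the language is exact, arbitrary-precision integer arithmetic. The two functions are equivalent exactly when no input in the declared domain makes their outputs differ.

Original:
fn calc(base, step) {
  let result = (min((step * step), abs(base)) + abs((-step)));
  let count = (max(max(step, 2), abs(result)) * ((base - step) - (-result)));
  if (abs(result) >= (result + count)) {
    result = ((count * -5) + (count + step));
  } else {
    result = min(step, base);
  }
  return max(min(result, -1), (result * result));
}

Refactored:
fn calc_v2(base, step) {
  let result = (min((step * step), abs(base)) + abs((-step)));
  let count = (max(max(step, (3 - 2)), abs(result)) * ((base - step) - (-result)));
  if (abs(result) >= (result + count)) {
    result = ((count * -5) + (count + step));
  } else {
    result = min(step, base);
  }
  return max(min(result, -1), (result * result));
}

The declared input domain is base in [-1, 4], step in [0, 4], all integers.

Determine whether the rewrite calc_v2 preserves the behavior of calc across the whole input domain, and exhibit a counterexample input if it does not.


On input base=-1, step=0, calc returns 64 while calc_v2 returns 16.
verdict: not equivalent; witness: base=-1, step=0


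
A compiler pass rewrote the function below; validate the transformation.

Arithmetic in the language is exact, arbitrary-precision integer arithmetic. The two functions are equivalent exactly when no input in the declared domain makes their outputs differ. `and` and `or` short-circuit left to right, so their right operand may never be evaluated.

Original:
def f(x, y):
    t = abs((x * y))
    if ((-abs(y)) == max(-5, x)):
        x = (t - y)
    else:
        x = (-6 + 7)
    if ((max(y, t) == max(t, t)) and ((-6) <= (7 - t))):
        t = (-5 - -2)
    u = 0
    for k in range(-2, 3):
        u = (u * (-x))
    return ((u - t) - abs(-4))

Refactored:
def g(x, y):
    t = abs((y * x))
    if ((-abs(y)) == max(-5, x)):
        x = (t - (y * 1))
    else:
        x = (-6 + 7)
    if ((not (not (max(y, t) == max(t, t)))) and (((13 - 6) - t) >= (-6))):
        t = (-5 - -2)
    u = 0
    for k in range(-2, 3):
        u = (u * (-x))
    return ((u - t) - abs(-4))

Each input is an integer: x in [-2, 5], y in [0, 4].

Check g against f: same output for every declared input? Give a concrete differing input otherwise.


Side by side, the visible changes include: boolean connective usage differs, comparison usage differs, arithmetic usage differs, constant usage differs.
Spot check at x=3, y=3 — f: t = 9; ((-abs(y)) == max(-5, x)) -> false; x = 1; ((max(y, t) == max(t, t)) and ((-6) <= (7 - t))) -> true; t = -3; u = 0; [k=-2]; u = 0; [k=-1]; u = 0; [k=0]; u = 0; [k=1]; u = 0; [k=2]; u = 0; return -1. g: t = 9; ((-abs(y)) == max(-5, x)) -> false; x = 1; ((not (not (max(y, t) == max(t, t)))) and (((13 - 6) - t) >= (-6))) -> true; t = -3; u = 0; [k=-2]; u = 0; [k=-1]; u = 0; [k=0]; u = 0; [k=1]; u = 0; [k=2]; u = 0; return -1. Both give -1.
Sweeping the whole domain (40 inputs) finds no disagreement.
verdict: equivalent


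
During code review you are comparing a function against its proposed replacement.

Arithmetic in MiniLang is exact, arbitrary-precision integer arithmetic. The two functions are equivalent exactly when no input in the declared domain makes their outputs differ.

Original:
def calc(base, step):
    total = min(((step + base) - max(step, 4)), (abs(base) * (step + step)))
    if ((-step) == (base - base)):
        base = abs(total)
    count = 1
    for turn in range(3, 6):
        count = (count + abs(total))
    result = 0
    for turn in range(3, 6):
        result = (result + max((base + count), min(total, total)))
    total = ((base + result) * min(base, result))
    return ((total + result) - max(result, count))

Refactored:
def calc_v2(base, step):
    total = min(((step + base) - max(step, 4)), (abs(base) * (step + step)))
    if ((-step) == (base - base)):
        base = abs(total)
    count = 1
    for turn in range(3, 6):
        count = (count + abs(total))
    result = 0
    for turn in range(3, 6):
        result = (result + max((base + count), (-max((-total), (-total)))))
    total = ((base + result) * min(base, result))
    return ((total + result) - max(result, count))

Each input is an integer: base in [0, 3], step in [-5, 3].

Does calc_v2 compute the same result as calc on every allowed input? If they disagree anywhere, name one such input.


Comparing the listings, the differences include: min/max/abs usage differs.
Tracing base=0, step=-2: calc: total := -6 | ((-step) == (base - base)): false | count := 1 | iter turn=3: | count := 7 | iter turn=4: | count := 13 | iter turn=5: | count := 19 | result := 0 | iter turn=3: | result := 19 | iter turn=4: | result := 38 | iter turn=5: | result := 57 | total := 0 | result 0 | calc_v2: total := -6 | ((-step) == (base - base)): false | count := 1 | iter turn=3: | count := 7 | iter turn=4: | count := 13 | iter turn=5: | count := 19 | result := 0 | iter turn=3: | result := 19 | iter turn=4: | result := 38 | iter turn=5: | result := 57 | total := 0 | result 0 — matching result 0.
Across all 36 domain points the two functions coincide.
verdict: equivalent


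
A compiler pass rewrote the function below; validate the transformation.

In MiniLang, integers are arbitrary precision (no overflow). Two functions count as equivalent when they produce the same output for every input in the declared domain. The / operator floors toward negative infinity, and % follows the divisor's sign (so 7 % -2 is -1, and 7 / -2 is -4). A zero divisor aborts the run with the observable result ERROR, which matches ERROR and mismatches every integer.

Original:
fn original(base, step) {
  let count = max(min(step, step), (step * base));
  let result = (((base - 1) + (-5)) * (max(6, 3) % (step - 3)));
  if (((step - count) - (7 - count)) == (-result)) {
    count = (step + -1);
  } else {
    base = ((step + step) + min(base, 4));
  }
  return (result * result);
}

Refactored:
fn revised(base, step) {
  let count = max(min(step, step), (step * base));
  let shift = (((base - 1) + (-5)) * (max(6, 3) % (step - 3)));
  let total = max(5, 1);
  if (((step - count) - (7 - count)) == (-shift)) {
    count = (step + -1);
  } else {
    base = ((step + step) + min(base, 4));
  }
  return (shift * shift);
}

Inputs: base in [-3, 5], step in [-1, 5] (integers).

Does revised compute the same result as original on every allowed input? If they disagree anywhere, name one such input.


The two versions differ — the changes include min/max/abs usage differs, constant usage differs, local variable names differ, statement counts differ.
Spot check at base=1, step=3 — original: count = 3; division by zero -> ERROR. revised: count = 3; division by zero -> ERROR. Both give ERROR.
Across all 63 domain points the two functions coincide.
verdict: equivalent


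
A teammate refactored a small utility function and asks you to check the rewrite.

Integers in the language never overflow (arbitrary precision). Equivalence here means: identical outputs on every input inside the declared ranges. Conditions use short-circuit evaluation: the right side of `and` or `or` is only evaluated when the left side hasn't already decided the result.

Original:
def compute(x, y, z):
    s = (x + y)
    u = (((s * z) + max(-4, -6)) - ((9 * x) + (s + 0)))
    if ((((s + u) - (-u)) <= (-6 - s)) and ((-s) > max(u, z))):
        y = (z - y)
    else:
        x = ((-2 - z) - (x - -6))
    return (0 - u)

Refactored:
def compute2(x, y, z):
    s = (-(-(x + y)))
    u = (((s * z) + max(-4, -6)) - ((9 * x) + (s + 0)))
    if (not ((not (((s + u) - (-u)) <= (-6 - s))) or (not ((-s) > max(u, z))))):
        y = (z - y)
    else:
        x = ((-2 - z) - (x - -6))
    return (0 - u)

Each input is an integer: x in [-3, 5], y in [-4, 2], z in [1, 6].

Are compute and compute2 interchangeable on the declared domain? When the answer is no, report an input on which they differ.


Although boolean connective usage differs, 378/378 inputs agree.
verdict: equivalent


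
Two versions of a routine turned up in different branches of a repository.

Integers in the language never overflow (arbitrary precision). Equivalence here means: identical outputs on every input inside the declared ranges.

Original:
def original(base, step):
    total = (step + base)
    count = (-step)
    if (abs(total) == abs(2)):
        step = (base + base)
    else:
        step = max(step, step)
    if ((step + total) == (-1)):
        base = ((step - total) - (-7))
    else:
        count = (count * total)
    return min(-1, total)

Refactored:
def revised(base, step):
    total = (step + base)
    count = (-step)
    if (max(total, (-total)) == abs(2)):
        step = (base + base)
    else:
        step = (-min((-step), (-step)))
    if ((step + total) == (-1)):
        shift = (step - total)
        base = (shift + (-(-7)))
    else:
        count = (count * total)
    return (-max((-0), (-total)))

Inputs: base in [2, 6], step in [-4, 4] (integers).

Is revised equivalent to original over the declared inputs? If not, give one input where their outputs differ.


Try base=2, step=-2.
original: total = 0; count = 2; (abs(total) == abs(2)) -> false; step = -2; ((step + total) == (-1)) -> false; count = 0; return -1
revised: total = 0; count = 2; (max(total, (-total)) == abs(2)) -> false; step = -2; ((step + total) == (-1)) -> false; count = 0; return 0
-1 against 0: the behavior changed.
verdict: not equivalent; witness: base=2, step=-2


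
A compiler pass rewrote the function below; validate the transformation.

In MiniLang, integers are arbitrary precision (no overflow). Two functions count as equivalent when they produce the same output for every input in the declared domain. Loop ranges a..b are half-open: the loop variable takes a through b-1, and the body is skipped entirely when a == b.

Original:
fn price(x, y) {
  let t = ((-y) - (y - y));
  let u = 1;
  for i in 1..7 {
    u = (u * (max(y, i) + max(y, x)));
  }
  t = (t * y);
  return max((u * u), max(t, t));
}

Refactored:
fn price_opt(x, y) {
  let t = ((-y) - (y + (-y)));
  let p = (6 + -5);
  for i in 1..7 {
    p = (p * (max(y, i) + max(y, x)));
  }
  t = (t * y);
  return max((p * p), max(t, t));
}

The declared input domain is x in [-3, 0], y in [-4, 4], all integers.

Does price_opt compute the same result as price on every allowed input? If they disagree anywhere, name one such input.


Comparing the listings, the differences include: constant usage differs, arithmetic usage differs, local variable names differ.
As a probe, take x=0, y=0: price runs t := 0 | u := 1 | iter i=1: | u := 1 | iter i=2: | u := 2 | iter i=3: | u := 6 | iter i=4: | u := 24 | iter i=5: | u := 120 | iter i=6: | u := 720 | t := 0 | result 518400; price_opt runs t := 0 | p := 1 | iter i=1: | p := 1 | iter i=2: | p := 2 | iter i=3: | p := 6 | iter i=4: | p := 24 | iter i=5: | p := 120 | iter i=6: | p := 720 | t := 0 | result 518400; both end at 518400.
An exhaustive pass over the 36 declared inputs shows identical outputs.
verdict: equivalent


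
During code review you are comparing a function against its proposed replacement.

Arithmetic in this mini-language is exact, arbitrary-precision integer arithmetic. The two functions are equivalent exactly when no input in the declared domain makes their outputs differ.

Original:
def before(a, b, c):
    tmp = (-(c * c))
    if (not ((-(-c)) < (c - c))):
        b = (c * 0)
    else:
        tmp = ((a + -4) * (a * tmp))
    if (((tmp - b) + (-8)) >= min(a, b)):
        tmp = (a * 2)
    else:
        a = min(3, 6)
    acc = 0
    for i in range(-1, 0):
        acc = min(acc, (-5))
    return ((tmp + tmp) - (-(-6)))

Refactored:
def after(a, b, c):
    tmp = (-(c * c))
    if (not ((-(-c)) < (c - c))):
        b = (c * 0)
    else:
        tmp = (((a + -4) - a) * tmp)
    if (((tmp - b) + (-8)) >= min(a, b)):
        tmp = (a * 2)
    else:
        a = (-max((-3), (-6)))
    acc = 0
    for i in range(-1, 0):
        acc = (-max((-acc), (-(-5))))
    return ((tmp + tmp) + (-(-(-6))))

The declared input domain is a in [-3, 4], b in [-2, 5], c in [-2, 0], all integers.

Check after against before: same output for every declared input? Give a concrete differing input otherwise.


On input a=-3, b=-2, c=-2, before returns -174 while after returns -18.
verdict: not equivalent; witness: a=-3, b=-2, c=-2


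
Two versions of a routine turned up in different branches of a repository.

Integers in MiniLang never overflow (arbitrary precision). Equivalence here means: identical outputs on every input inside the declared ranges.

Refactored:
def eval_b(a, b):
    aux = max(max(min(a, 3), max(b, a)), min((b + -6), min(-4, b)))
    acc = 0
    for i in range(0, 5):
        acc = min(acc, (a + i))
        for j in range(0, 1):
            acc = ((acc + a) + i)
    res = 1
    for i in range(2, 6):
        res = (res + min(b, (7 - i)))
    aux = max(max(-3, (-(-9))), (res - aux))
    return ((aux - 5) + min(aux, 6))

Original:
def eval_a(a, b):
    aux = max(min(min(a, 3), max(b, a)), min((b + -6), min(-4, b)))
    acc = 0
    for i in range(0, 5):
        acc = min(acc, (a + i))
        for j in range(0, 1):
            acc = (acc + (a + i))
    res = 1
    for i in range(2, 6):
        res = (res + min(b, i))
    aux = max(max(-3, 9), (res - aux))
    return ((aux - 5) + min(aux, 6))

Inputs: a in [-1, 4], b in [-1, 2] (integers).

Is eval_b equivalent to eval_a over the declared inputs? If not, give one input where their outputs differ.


Evaluate both at a=-1, b=2.
eval_a: aux = -1; acc = 0; [i=0]; acc = -1; [j=0]; acc = -2; [i=1]; acc = -2; [j=0]; acc = -2; [i=2]; acc = -2; [j=0]; acc = -1; [i=3]; acc = -1; [j=0]; acc = 1; [i=4]; acc = 1; [j=0]; acc = 4; res = 1; [i=2]; res = 3; [i=3]; res = 5; [i=4]; res = 7; [i=5]; res = 9; aux = 10; return 11
eval_b: aux = 2; acc = 0; [i=0]; acc = -1; [j=0]; acc = -2; [i=1]; acc = -2; [j=0]; acc = -2; [i=2]; acc = -2; [j=0]; acc = -1; [i=3]; acc = -1; [j=0]; acc = 1; [i=4]; acc = 1; [j=0]; acc = 4; res = 1; [i=2]; res = 3; [i=3]; res = 5; [i=4]; res = 7; [i=5]; res = 9; aux = 9; return 10
11 vs 10 — the two versions disagree here.
verdict: not equivalent; witness: a=-1, b=2


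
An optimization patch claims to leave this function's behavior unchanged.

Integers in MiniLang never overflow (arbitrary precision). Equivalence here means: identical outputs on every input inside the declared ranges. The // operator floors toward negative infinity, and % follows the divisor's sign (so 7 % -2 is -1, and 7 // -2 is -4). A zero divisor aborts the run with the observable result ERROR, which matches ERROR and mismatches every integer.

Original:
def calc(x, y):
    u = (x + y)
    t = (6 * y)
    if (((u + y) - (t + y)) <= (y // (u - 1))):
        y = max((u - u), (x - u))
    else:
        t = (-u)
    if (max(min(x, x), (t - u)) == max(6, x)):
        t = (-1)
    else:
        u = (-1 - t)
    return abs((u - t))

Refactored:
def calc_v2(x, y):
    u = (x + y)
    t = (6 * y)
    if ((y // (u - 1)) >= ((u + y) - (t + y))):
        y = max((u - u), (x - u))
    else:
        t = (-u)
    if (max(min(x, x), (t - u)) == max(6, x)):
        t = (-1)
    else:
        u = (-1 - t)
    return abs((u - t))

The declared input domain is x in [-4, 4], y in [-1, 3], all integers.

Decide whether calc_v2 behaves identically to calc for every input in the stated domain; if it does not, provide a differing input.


Equivalent — the differences include comparison usage differs, yet no declared input distinguishes the two.
Spot check at x=1, y=3 — calc: u becomes 4; next t becomes 18; next (((u + y) - (t + y)) <= (y // (u - 1))) evaluates to true; next y becomes 0; next (max(min(x, x), (t - u)) == max(6, x)) evaluates to false; next u becomes -19; next final value 37. calc_v2: u becomes 4; next t becomes 18; next ((y // (u - 1)) >= ((u + y) - (t + y))) evaluates to true; next y becomes 0; next (max(min(x, x), (t - u)) == max(6, x)) evaluates to false; next u becomes -19; next final value 37. Both give 37.
Every one of the 45 inputs gives matching results.
verdict: equivalent


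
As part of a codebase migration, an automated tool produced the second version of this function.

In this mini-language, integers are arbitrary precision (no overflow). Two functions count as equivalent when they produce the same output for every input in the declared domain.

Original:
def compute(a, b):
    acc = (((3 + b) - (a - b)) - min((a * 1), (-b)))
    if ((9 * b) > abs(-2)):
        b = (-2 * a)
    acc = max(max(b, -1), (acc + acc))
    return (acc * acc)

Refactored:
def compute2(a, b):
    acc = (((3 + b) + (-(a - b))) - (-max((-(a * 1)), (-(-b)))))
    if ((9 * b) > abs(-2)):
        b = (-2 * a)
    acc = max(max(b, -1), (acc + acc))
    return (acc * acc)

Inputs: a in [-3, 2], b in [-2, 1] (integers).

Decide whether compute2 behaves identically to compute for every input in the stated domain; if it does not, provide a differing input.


The two versions differ — the changes include arithmetic usage differs; and min/max/abs usage differs.
As a probe, take a=1, b=0: compute runs acc = 2; ((9 * b) > abs(-2)) -> false; acc = 4; return 16; compute2 runs acc = 2; ((9 * b) > abs(-2)) -> false; acc = 4; return 16; both end at 16.
Sweeping the whole domain (24 inputs) finds no disagreement.
verdict: equivalent


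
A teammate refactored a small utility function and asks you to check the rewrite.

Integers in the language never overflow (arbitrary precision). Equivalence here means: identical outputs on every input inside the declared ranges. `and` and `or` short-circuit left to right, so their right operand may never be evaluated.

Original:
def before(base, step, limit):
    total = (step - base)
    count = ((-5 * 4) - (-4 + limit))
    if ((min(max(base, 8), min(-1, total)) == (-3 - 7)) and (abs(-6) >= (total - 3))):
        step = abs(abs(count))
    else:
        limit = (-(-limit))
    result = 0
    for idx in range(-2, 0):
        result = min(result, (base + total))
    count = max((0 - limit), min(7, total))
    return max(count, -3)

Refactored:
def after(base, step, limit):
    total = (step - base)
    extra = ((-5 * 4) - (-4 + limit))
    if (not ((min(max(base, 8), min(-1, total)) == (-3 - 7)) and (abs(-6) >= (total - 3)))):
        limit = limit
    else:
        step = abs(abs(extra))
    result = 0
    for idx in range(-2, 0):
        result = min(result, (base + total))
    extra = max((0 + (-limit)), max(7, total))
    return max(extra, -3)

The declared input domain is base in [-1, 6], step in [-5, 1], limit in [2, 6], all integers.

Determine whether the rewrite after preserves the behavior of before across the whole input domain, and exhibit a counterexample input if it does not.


Consider the input base=-1, step=-5, limit=2.
before: total=-4, then count=-18, then ((min(max(base, 8), min(-1, total)) == (-3 - 7)) and (abs(-6) >= (total - 3))) is false, then limit=2, then result=0, then (idx=-2), then result=-5, then (idx=-1), then result=-5, then count=-2, then returns -2
after: total=-4, then extra=-18, then (not ((min(max(base, 8), min(-1, total)) == (-3 - 7)) and (abs(-6) >= (total - 3)))) is true, then limit=2, then result=0, then (idx=-2), then result=-5, then (idx=-1), then result=-5, then extra=7, then returns 7
-2 and 7 differ, so these are not the same function on this domain.
verdict: not equivalent; witness: base=-1, step=-5, limit=2


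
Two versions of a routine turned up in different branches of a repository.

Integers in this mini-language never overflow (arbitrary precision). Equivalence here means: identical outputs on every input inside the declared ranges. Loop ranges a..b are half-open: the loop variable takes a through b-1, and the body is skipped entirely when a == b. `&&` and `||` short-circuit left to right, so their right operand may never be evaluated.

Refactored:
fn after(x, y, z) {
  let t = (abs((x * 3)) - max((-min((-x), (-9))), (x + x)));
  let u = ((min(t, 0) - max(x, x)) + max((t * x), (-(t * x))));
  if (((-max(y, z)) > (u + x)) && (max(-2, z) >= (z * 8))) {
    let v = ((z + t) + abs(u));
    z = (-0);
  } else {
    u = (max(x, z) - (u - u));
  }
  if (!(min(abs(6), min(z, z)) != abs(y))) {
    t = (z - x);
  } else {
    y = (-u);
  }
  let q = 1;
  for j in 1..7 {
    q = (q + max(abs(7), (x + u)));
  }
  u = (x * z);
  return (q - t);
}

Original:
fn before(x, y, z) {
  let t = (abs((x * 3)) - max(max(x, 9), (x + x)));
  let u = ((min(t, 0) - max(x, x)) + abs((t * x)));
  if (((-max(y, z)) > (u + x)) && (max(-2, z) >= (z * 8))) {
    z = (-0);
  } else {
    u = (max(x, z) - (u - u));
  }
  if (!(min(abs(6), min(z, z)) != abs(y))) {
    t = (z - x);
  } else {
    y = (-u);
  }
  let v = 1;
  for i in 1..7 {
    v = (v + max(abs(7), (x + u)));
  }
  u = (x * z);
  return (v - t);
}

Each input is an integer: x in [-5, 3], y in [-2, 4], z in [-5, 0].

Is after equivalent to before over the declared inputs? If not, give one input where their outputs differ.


Comparing the listings, the differences include: statement counts differ; also min/max/abs usage differs; also arithmetic usage differs; also local variable names differ.
Spot check at x=0, y=2, z=0 — before: t = -9; u = -9; (((-max(y, z)) > (u + x)) && (max(-2, z) >= (z * 8))) -> true; z = 0; (!(min(abs(6), min(z, z)) != abs(y))) -> false; y = 9; v = 1; [i=1]; v = 8; [i=2]; v = 15; [i=3]; v = 22; [i=4]; v = 29; [i=5]; v = 36; [i=6]; v = 43; u = 0; return 52. after: t = -9; u = -9; (((-max(y, z)) > (u + x)) && (max(-2, z) >= (z * 8))) -> true; v = 0; z = 0; (!(min(abs(6), min(z, z)) != abs(y))) -> false; y = 9; q = 1; [j=1]; q = 8; [j=2]; q = 15; [j=3]; q = 22; [j=4]; q = 29; [j=5]; q = 36; [j=6]; q = 43; u = 0; return 52. Both give 52.
An exhaustive pass over the 378 declared inputs shows identical outputs.
verdict: equivalent
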